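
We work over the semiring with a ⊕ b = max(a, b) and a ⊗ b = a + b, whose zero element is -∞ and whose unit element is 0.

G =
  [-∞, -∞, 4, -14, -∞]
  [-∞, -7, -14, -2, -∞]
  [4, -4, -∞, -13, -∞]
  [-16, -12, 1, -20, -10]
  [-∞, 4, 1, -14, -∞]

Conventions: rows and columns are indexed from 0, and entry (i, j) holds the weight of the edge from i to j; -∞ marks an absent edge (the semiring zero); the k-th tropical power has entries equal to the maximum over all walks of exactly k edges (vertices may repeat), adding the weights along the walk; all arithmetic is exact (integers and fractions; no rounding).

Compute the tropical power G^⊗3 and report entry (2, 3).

G^⊗2:
  [8, 0, -13, -9, -24]
  [-10, -14, -1, -9, -12]
  [-29, -11, 8, -6, -23]
  [5, -3, -9, -12, -30]
  [5, -3, -10, 2, -24]
G^⊗3:
  [-9, -7, 12, -2, -19]
  [3, -5, -6, -14, -19]
  [12, 4, -5, -5, -16]
  [-5, -10, 9, -5, -22]
  [-6, -10, 9, -5, -8]
Key observation: the optimum is the walk 2->0->2->3, with weight 4 + 4 + (-13) = -5.
Optimal value attained by: walk 2->0->2->3.
Answer: (G^⊗3)[2][3] = -5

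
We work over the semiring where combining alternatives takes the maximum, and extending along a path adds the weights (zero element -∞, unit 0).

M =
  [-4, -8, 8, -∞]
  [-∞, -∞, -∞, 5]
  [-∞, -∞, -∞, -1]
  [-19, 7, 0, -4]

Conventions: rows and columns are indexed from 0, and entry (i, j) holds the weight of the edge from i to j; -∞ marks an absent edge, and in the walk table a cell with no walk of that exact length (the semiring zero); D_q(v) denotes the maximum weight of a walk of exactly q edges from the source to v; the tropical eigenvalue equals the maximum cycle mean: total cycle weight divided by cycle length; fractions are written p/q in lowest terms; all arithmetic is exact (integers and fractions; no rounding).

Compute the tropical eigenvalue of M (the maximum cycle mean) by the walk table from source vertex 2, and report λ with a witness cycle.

q=0: [-∞, -∞, 0, -∞]
q=1: [-∞, -∞, -∞, -1]
q=2: [-20, 6, -1, -5]
q=3: [-24, 2, -5, 11]
q=4: [-8, 18, 11, 7]
Optimal cycle mean attained by: cycle 1->3->1, total 5 + 7, length 2.
Answer: λ = 6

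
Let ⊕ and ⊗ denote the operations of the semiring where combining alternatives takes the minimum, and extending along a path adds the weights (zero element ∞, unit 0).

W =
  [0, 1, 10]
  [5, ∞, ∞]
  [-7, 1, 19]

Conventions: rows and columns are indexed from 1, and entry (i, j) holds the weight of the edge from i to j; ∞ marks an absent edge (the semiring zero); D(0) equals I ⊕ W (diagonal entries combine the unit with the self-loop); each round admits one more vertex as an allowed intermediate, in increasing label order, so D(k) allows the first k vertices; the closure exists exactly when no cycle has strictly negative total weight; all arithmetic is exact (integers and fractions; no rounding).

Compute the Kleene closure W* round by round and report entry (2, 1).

D(0):
  [0, 1, 10]
  [5, 0, ∞]
  [-7, 1, 0]
D(1):
  [0, 1, 10]
  [5, 0, 15]
  [-7, -6, 0]
D(2):
  [0, 1, 10]
  [5, 0, 15]
  [-7, -6, 0]
D(3):
  [0, 1, 10]
  [5, 0, 15]
  [-7, -6, 0]
Answer: W*[2][1] = 5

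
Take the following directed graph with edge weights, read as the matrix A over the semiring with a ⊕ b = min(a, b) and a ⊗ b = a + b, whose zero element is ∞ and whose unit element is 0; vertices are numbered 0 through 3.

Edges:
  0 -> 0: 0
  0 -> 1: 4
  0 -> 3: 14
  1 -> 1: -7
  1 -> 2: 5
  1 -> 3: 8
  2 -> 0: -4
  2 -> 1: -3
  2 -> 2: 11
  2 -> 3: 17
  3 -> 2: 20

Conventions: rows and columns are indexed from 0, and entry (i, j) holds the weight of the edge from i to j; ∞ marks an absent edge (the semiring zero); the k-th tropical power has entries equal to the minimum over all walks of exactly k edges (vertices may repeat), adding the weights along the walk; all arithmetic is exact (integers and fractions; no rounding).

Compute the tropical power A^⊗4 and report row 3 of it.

A^⊗2:
  [0, -3, 9, 12]
  [1, -14, -2, 1]
  [-4, -10, 2, 5]
  [16, 17, 31, 37]
A^⊗3:
  [0, -10, 2, 5]
  [-6, -21, -9, -6]
  [-4, -17, -5, -2]
  [16, 10, 22, 25]
A^⊗4:
  [-2, -17, -5, -2]
  [-13, -28, -16, -13]
  [-9, -24, -12, -9]
  [16, 3, 15, 18]
Answer: row 3 of A^⊗4 = [16, 3, 15, 18]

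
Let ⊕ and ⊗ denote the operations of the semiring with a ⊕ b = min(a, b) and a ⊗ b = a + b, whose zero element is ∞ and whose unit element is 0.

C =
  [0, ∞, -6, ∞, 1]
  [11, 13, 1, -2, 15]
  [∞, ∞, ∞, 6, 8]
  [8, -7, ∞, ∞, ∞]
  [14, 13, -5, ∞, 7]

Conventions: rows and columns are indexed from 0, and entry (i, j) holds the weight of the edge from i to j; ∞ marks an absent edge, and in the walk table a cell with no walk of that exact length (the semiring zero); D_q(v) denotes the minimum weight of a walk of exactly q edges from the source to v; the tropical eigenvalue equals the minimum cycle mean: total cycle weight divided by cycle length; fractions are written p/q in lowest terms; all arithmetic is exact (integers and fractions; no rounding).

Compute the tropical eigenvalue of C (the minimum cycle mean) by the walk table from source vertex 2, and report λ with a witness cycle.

q=0: [∞, ∞, 0, ∞, ∞]
q=1: [∞, ∞, ∞, 6, 8]
q=2: [14, -1, 3, ∞, 15]
q=3: [10, 12, 0, -3, 11]
q=4: [5, -10, 4, 6, 8]
q=5: [1, -1, -9, -12, 5]
Optimal cycle mean attained by: cycle 1->3->1, total (-2) + (-7), length 2.
Answer: λ = -9/2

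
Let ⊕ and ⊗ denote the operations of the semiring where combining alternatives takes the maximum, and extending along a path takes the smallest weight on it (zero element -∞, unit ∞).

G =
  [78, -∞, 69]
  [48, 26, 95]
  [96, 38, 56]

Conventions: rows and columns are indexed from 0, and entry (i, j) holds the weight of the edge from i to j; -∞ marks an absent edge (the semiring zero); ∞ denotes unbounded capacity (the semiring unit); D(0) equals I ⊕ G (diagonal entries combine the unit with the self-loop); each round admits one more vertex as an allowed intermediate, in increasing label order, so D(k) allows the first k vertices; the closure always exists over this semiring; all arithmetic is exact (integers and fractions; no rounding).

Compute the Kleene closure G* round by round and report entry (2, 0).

D(0):
  [∞, -∞, 69]
  [48, ∞, 95]
  [96, 38, ∞]
D(1):
  [∞, -∞, 69]
  [48, ∞, 95]
  [96, 38, ∞]
D(2):
  [∞, -∞, 69]
  [48, ∞, 95]
  [96, 38, ∞]
D(3):
  [∞, 38, 69]
  [95, ∞, 95]
  [96, 38, ∞]
Answer: G*[2][0] = 96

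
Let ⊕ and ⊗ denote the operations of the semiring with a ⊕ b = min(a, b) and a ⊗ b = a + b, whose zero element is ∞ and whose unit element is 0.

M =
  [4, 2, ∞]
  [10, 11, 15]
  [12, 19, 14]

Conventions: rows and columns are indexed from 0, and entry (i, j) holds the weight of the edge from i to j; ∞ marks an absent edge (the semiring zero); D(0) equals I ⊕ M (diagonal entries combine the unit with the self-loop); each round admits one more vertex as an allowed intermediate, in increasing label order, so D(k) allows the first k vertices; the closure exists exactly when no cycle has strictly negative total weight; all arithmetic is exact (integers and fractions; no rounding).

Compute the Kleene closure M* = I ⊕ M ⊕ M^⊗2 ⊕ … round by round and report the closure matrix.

D(0):
  [0, 2, ∞]
  [10, 0, 15]
  [12, 19, 0]
D(1):
  [0, 2, ∞]
  [10, 0, 15]
  [12, 14, 0]
D(2):
  [0, 2, 17]
  [10, 0, 15]
  [12, 14, 0]
D(3):
  [0, 2, 17]
  [10, 0, 15]
  [12, 14, 0]
Answer: M* = [[0, 2, 17], [10, 0, 15], [12, 14, 0]]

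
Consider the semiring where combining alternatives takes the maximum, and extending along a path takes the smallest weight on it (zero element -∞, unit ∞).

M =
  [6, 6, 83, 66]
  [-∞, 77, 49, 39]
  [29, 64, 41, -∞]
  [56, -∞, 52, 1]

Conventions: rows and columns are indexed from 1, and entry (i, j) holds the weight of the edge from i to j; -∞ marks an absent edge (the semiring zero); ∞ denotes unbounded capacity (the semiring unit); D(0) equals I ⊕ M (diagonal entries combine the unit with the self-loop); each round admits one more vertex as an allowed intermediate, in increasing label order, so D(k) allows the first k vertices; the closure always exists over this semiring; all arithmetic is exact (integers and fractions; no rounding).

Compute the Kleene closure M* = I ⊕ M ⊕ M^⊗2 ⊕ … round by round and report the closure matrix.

D(0):
  [∞, 6, 83, 66]
  [-∞, ∞, 49, 39]
  [29, 64, ∞, -∞]
  [56, -∞, 52, ∞]
D(1):
  [∞, 6, 83, 66]
  [-∞, ∞, 49, 39]
  [29, 64, ∞, 29]
  [56, 6, 56, ∞]
D(2):
  [∞, 6, 83, 66]
  [-∞, ∞, 49, 39]
  [29, 64, ∞, 39]
  [56, 6, 56, ∞]
D(3):
  [∞, 64, 83, 66]
  [29, ∞, 49, 39]
  [29, 64, ∞, 39]
  [56, 56, 56, ∞]
D(4):
  [∞, 64, 83, 66]
  [39, ∞, 49, 39]
  [39, 64, ∞, 39]
  [56, 56, 56, ∞]
Answer: M* = [[∞, 64, 83, 66], [39, ∞, 49, 39], [39, 64, ∞, 39], [56, 56, 56, ∞]]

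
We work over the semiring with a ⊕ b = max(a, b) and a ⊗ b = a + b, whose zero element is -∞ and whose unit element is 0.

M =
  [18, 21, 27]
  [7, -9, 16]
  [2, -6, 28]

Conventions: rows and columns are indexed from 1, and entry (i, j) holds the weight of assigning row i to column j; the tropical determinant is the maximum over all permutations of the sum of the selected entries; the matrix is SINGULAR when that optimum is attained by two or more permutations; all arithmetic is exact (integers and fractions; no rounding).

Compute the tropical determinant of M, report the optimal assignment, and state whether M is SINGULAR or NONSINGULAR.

σ = (1, 2, 3): 18 + (-9) + 28 = 37
σ = (1, 3, 2): 18 + 16 + (-6) = 28
σ = (2, 1, 3): 21 + 7 + 28 = 56
σ = (2, 3, 1): 21 + 16 + 2 = 39
σ = (3, 1, 2): 27 + 7 + (-6) = 28
σ = (3, 2, 1): 27 + (-9) + 2 = 20
Optimal value attained by: σ = (2, 1, 3).
Answer: det⊕(M) = 56; verdict: NONSINGULAR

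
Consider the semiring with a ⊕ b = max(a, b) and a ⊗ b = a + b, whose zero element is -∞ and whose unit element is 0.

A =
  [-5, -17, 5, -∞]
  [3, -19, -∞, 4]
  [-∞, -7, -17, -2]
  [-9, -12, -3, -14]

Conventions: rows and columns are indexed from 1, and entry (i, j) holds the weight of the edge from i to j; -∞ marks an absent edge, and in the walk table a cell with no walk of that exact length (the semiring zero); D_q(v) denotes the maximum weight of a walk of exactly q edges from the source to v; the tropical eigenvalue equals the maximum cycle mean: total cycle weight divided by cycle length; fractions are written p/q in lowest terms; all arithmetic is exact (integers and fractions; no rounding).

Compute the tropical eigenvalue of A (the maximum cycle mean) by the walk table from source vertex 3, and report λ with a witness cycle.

q=0: [-∞, -∞, 0, -∞]
q=1: [-∞, -7, -17, -2]
q=2: [-4, -14, -5, -3]
q=3: [-9, -12, 1, -7]
q=4: [-9, -6, -4, -1]
Optimal cycle mean attained by: cycle 1->3->2->1, total 5 + (-7) + 3, length 3.
Answer: λ = 1/3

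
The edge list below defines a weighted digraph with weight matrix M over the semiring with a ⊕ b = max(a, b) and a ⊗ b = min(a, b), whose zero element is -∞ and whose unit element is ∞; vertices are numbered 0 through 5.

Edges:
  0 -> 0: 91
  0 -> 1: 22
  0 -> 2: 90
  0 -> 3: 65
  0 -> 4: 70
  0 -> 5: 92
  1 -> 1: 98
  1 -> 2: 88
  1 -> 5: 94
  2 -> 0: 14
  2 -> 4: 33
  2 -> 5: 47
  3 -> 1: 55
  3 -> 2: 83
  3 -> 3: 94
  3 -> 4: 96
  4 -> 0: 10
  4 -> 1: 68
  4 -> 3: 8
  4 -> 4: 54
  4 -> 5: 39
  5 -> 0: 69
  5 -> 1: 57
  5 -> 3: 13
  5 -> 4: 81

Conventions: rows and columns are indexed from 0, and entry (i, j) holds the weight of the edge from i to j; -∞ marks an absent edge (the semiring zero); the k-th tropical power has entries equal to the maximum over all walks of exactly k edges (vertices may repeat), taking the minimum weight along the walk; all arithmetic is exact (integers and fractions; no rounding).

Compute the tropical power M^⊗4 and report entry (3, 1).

M^⊗2:
  [91, 68, 90, 65, 81, 91]
  [69, 98, 88, 13, 81, 94]
  [47, 47, 14, 14, 47, 33]
  [14, 68, 83, 94, 94, 55]
  [39, 68, 68, 13, 54, 68]
  [69, 68, 69, 65, 69, 69]
M^⊗3:
  [91, 68, 90, 65, 81, 91]
  [69, 98, 88, 65, 81, 94]
  [47, 47, 47, 47, 47, 47]
  [55, 68, 83, 94, 94, 68]
  [68, 68, 68, 39, 68, 68]
  [69, 68, 69, 65, 69, 69]
M^⊗4:
  [91, 68, 90, 65, 81, 91]
  [69, 98, 88, 65, 81, 94]
  [47, 47, 47, 47, 47, 47]
  [68, 68, 83, 94, 94, 68]
  [68, 68, 68, 65, 68, 68]
  [69, 68, 69, 65, 69, 69]
Key observation: the optimum is the walk 3->3->3->4->1, with weight 94 min 94 min 96 min 68 = 68.
Optimal value attained by: walk 3->3->3->4->1.
Answer: (M^⊗4)[3][1] = 68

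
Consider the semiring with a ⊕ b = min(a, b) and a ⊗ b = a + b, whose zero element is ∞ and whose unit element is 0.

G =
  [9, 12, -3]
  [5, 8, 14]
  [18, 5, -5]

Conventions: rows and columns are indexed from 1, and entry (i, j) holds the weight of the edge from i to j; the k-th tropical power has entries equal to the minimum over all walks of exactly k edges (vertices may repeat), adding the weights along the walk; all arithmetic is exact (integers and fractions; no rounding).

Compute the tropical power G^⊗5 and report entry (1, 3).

G^⊗2:
  [15, 2, -8]
  [13, 16, 2]
  [10, 0, -10]
G^⊗3:
  [7, -3, -13]
  [20, 7, -3]
  [5, -5, -15]
G^⊗4:
  [2, -8, -18]
  [12, 2, -8]
  [0, -10, -20]
G^⊗5:
  [-3, -13, -23]
  [7, -3, -13]
  [-5, -15, -25]
Key observation: the optimum is the walk 1->3->3->3->3->3, with weight (-3) + (-5) + (-5) + (-5) + (-5) = -23.
Optimal value attained by: walk 1->3->3->3->3->3.
Answer: (G^⊗5)[1][3] = -23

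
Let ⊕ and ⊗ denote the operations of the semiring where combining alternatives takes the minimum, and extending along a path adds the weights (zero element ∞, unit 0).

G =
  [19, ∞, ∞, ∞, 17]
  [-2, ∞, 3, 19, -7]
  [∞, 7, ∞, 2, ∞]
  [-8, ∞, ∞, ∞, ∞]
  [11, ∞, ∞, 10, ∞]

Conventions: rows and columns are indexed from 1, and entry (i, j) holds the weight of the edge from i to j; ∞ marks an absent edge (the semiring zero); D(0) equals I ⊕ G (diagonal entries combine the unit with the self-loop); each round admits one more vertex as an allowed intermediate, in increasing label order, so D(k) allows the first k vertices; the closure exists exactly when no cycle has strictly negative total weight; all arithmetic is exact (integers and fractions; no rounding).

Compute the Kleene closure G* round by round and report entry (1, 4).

D(0):
  [0, ∞, ∞, ∞, 17]
  [-2, 0, 3, 19, -7]
  [∞, 7, 0, 2, ∞]
  [-8, ∞, ∞, 0, ∞]
  [11, ∞, ∞, 10, 0]
D(1):
  [0, ∞, ∞, ∞, 17]
  [-2, 0, 3, 19, -7]
  [∞, 7, 0, 2, ∞]
  [-8, ∞, ∞, 0, 9]
  [11, ∞, ∞, 10, 0]
D(2):
  [0, ∞, ∞, ∞, 17]
  [-2, 0, 3, 19, -7]
  [5, 7, 0, 2, 0]
  [-8, ∞, ∞, 0, 9]
  [11, ∞, ∞, 10, 0]
D(3):
  [0, ∞, ∞, ∞, 17]
  [-2, 0, 3, 5, -7]
  [5, 7, 0, 2, 0]
  [-8, ∞, ∞, 0, 9]
  [11, ∞, ∞, 10, 0]
D(4):
  [0, ∞, ∞, ∞, 17]
  [-3, 0, 3, 5, -7]
  [-6, 7, 0, 2, 0]
  [-8, ∞, ∞, 0, 9]
  [2, ∞, ∞, 10, 0]
D(5):
  [0, ∞, ∞, 27, 17]
  [-5, 0, 3, 3, -7]
  [-6, 7, 0, 2, 0]
  [-8, ∞, ∞, 0, 9]
  [2, ∞, ∞, 10, 0]
Answer: G*[1][4] = 27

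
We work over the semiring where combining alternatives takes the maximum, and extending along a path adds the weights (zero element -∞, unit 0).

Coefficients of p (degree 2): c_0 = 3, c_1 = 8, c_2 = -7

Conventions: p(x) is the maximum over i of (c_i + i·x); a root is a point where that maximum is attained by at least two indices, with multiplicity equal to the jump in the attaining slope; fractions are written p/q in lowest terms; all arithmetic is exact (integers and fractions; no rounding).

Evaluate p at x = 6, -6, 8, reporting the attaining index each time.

p(6) = max(3+0·6=3, 8+1·6=14, -7+2·6=5) = 14 (attained by i=1)
p(-6) = max(3+0·(-6)=3, 8+1·(-6)=2, -7+2·(-6)=-19) = 3 (attained by i=0)
p(8) = max(3+0·8=3, 8+1·8=16, -7+2·8=9) = 16 (attained by i=1)
Answer: p(6) = 14; p(-6) = 3; p(8) = 16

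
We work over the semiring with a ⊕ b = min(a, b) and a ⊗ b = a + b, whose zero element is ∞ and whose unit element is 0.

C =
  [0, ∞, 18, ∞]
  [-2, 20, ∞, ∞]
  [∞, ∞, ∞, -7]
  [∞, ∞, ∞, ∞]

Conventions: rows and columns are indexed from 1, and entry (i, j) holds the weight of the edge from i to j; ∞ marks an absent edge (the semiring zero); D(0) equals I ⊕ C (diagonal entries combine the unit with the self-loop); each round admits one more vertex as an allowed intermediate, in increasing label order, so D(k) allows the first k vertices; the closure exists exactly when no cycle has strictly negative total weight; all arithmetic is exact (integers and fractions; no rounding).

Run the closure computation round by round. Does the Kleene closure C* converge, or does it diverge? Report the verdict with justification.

D(0):
  [0, ∞, 18, ∞]
  [-2, 0, ∞, ∞]
  [∞, ∞, 0, -7]
  [∞, ∞, ∞, 0]
D(1):
  [0, ∞, 18, ∞]
  [-2, 0, 16, ∞]
  [∞, ∞, 0, -7]
  [∞, ∞, ∞, 0]
D(2):
  [0, ∞, 18, ∞]
  [-2, 0, 16, ∞]
  [∞, ∞, 0, -7]
  [∞, ∞, ∞, 0]
D(3):
  [0, ∞, 18, 11]
  [-2, 0, 16, 9]
  [∞, ∞, 0, -7]
  [∞, ∞, ∞, 0]
D(4):
  [0, ∞, 18, 11]
  [-2, 0, 16, 9]
  [∞, ∞, 0, -7]
  [∞, ∞, ∞, 0]
Key observation: every diagonal entry stays at the unit through all rounds, so no improving cycle exists.
Answer: CONVERGES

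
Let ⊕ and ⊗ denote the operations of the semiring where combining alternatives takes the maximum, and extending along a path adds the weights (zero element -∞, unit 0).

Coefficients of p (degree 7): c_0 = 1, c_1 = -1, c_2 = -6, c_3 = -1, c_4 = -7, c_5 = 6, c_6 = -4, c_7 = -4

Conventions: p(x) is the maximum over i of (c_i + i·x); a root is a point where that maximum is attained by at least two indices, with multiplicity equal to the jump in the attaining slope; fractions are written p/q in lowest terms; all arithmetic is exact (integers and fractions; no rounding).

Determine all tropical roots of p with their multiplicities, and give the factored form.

hull edge (i=0, c=1) to (i=5, c=6): slope 1, span 5
hull edge (i=5, c=6) to (i=7, c=-4): slope -5, span 2
Factored form: p(x) = -4 ⊗ (x ⊕ (-1)) ⊗ (x ⊕ (-1)) ⊗ (x ⊕ (-1)) ⊗ (x ⊕ (-1)) ⊗ (x ⊕ (-1)) ⊗ (x ⊕ 5) ⊗ (x ⊕ 5)
Answer: roots = -1 (mult 5), 5 (mult 2)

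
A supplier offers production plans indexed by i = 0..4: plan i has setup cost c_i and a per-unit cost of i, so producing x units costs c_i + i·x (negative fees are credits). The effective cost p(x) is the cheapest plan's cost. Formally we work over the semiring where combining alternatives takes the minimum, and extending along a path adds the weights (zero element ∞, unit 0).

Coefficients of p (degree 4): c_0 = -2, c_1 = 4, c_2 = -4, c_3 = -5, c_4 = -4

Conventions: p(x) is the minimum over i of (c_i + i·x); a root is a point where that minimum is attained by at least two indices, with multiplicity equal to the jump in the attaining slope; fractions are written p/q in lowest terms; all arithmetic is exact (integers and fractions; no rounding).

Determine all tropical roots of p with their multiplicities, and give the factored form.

hull edge (i=0, c=-2) to (i=3, c=-5): slope -1, span 3
hull edge (i=3, c=-5) to (i=4, c=-4): slope 1, span 1
Factored form: p(x) = -4 ⊗ (x ⊕ (-1)) ⊗ (x ⊕ 1) ⊗ (x ⊕ 1) ⊗ (x ⊕ 1)
Answer: roots = -1 (mult 1), 1 (mult 3)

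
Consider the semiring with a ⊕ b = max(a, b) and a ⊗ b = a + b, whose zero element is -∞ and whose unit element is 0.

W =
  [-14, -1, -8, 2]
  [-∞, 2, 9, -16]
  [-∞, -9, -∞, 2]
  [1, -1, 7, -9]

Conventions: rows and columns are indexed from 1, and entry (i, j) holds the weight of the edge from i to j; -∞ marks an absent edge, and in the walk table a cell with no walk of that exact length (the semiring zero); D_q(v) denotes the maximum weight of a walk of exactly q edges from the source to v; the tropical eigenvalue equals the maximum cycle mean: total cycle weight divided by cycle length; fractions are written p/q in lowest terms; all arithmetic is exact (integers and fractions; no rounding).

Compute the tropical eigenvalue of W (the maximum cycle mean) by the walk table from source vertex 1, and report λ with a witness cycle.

q=0: [0, -∞, -∞, -∞]
q=1: [-14, -1, -8, 2]
q=2: [3, 1, 9, -6]
q=3: [-5, 3, 10, 11]
q=4: [12, 10, 18, 12]
Optimal cycle mean attained by: cycle 3->4->3, total 2 + 7, length 2.
Answer: λ = 9/2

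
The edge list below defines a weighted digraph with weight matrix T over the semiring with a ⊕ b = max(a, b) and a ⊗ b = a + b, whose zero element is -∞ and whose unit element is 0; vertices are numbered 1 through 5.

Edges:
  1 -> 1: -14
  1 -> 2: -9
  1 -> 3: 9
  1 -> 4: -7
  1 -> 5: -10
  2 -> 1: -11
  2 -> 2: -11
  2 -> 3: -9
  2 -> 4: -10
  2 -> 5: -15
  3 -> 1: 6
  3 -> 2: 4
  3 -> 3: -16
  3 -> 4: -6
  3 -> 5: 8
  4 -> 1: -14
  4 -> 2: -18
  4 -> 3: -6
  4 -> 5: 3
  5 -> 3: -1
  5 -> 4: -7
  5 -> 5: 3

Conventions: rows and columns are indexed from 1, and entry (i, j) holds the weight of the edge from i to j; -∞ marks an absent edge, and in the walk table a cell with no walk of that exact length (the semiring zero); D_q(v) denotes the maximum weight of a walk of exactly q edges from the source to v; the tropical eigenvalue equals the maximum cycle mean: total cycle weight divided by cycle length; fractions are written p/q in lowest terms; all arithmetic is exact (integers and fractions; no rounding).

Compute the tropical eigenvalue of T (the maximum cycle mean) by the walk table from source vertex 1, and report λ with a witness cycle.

q=0: [0, -∞, -∞, -∞, -∞]
q=1: [-14, -9, 9, -7, -10]
q=2: [15, 13, -5, 3, 17]
q=3: [2, 6, 24, 10, 20]
q=4: [30, 28, 19, 18, 32]
q=5: [25, 23, 39, 25, 35]
Optimal cycle mean attained by: cycle 1->3->1, total 9 + 6, length 2.
Answer: λ = 15/2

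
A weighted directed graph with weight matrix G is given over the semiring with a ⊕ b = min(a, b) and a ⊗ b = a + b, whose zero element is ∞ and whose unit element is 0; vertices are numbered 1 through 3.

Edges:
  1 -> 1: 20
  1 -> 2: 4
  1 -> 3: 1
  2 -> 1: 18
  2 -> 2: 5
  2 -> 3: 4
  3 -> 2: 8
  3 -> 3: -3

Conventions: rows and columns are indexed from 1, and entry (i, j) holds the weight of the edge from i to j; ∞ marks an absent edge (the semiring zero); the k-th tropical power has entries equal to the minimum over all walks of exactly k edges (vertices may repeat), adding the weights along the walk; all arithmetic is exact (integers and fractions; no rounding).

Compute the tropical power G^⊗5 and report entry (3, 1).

G^⊗2:
  [22, 9, -2]
  [23, 10, 1]
  [26, 5, -6]
G^⊗3:
  [27, 6, -5]
  [28, 9, -2]
  [23, 2, -9]
G^⊗4:
  [24, 3, -8]
  [27, 6, -5]
  [20, -1, -12]
G^⊗5:
  [21, 0, -11]
  [24, 3, -8]
  [17, -4, -15]
Key observation: the optimum is the walk 3->3->3->3->2->1, with weight (-3) + (-3) + (-3) + 8 + 18 = 17.
Optimal value attained by: walk 3->3->3->3->2->1.
Answer: (G^⊗5)[3][1] = 17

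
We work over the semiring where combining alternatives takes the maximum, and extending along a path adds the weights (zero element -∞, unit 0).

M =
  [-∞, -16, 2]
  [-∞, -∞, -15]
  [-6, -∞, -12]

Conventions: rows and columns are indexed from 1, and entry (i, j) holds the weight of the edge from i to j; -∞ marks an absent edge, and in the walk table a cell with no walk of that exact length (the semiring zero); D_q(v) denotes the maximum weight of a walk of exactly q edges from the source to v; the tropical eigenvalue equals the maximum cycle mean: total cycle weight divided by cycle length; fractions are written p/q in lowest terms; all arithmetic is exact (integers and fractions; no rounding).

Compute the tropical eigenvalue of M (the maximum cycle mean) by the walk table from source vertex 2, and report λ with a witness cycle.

q=0: [-∞, 0, -∞]
q=1: [-∞, -∞, -15]
q=2: [-21, -∞, -27]
q=3: [-33, -37, -19]
Optimal cycle mean attained by: cycle 1->3->1, total 2 + (-6), length 2.
Answer: λ = -2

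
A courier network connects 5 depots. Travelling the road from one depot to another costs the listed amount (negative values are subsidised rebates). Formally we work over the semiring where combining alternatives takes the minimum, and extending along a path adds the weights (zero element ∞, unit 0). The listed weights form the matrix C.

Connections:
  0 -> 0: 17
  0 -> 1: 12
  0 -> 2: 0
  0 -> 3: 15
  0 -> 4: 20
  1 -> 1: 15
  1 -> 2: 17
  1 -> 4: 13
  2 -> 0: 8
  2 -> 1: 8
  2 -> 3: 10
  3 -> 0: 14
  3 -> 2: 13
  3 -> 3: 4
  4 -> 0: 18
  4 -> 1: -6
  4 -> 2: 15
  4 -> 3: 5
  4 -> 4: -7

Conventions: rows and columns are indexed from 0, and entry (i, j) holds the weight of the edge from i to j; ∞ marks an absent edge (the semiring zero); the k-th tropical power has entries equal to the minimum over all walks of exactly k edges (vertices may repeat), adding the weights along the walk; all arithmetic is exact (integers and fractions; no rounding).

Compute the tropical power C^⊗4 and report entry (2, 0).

C^⊗2:
  [8, 8, 17, 10, 13]
  [25, 7, 28, 18, 6]
  [24, 20, 8, 14, 21]
  [18, 21, 14, 8, 34]
  [11, -13, 8, -2, -14]
C^⊗3:
  [24, 7, 8, 14, 6]
  [24, 0, 21, 11, -1]
  [16, 15, 24, 18, 14]
  [22, 22, 18, 12, 27]
  [4, -20, 1, -9, -21]
C^⊗4:
  [16, 0, 21, 11, -1]
  [17, -7, 14, 4, -8]
  [32, 8, 16, 19, 7]
  [26, 21, 22, 16, 20]
  [-3, -27, -6, -16, -28]
Key observation: the optimum is the walk 2->0->2->3->0, with weight 8 + 0 + 10 + 14 = 32.
Optimal value attained by: walk 2->0->2->3->0.
Answer: (C^⊗4)[2][0] = 32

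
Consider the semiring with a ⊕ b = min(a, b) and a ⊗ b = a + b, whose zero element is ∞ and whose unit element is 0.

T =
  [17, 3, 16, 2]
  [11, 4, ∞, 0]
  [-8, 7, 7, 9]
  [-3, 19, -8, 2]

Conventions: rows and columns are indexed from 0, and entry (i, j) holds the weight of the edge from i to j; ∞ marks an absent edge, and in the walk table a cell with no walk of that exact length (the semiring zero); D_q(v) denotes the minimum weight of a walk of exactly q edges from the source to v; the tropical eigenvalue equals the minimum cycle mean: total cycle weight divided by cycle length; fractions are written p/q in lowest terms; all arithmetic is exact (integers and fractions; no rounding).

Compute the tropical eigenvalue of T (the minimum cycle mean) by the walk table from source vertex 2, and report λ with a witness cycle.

q=0: [∞, ∞, 0, ∞]
q=1: [-8, 7, 7, 9]
q=2: [-1, -5, 1, -6]
q=3: [-9, -1, -14, -5]
q=4: [-22, -7, -13, -7]
Optimal cycle mean attained by: cycle 0->3->2->0, total 2 + (-8) + (-8), length 3.
Answer: λ = -14/3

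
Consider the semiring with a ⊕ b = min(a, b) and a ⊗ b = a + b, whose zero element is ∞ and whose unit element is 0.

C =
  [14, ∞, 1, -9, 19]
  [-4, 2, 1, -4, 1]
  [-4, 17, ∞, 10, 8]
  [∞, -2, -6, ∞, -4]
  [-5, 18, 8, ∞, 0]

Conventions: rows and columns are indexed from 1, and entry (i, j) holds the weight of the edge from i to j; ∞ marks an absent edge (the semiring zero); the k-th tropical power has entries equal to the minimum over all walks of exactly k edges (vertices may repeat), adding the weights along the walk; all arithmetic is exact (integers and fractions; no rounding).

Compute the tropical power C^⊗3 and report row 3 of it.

C^⊗2:
  [-3, -11, -15, 5, -13]
  [-4, -6, -10, -13, -8]
  [3, 8, -3, -13, 6]
  [-10, 0, -1, -6, -4]
  [-5, 18, -4, -14, 0]
C^⊗3:
  [-19, -9, -10, -15, -13]
  [-14, -15, -19, -13, -17]
  [-7, -15, -19, -6, -17]
  [-9, -8, -12, -19, -10]
  [-8, -16, -20, -14, -18]
Answer: row 3 of C^⊗3 = [-7, -15, -19, -6, -17]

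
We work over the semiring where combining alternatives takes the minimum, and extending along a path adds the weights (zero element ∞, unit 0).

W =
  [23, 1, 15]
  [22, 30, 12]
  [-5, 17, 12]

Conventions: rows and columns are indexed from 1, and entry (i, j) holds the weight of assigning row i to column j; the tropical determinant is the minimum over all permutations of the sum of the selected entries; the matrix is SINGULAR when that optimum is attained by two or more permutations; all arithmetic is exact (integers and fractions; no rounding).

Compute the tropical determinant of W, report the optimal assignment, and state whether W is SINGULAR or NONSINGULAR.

σ = (1, 2, 3): 23 + 30 + 12 = 65
σ = (1, 3, 2): 23 + 12 + 17 = 52
σ = (2, 1, 3): 1 + 22 + 12 = 35
σ = (2, 3, 1): 1 + 12 + (-5) = 8
σ = (3, 1, 2): 15 + 22 + 17 = 54
σ = (3, 2, 1): 15 + 30 + (-5) = 40
Optimal value attained by: σ = (2, 3, 1).
Answer: det⊕(W) = 8; verdict: NONSINGULAR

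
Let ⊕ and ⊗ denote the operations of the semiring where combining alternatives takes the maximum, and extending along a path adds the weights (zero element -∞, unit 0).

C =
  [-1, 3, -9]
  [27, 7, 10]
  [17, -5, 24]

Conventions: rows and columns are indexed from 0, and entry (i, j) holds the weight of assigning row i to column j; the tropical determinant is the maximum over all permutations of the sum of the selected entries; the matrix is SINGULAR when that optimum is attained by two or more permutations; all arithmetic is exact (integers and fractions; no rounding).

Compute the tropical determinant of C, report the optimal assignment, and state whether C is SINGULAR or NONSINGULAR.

σ = (0, 1, 2): (-1) + 7 + 24 = 30
σ = (0, 2, 1): (-1) + 10 + (-5) = 4
σ = (1, 0, 2): 3 + 27 + 24 = 54
σ = (1, 2, 0): 3 + 10 + 17 = 30
σ = (2, 0, 1): (-9) + 27 + (-5) = 13
σ = (2, 1, 0): (-9) + 7 + 17 = 15
Optimal value attained by: σ = (1, 0, 2).
Answer: det⊕(C) = 54; verdict: NONSINGULAR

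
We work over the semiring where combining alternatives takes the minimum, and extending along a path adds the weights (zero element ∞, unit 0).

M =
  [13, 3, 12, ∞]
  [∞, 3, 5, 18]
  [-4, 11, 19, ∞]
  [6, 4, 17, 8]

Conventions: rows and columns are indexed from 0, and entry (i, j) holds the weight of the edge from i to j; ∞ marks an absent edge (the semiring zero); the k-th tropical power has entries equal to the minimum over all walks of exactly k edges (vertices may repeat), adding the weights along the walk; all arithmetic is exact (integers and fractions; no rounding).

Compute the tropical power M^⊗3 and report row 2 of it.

M^⊗2:
  [8, 6, 8, 21]
  [1, 6, 8, 21]
  [9, -1, 8, 29]
  [13, 7, 9, 16]
M^⊗3:
  [4, 9, 11, 24]
  [4, 4, 11, 24]
  [4, 2, 4, 17]
  [5, 10, 12, 24]
Answer: row 2 of M^⊗3 = [4, 2, 4, 17]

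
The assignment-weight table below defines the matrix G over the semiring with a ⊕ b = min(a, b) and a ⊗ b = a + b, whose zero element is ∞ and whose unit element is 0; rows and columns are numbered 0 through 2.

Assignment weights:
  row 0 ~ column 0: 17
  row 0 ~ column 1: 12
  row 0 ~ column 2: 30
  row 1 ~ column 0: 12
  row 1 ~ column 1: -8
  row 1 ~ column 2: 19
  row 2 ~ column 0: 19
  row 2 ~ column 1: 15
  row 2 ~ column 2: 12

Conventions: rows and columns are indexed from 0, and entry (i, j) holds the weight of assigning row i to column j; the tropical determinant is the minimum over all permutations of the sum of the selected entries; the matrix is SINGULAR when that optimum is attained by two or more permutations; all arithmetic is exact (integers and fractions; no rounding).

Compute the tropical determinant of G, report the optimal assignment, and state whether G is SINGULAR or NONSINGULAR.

σ = (0, 1, 2): 17 + (-8) + 12 = 21
σ = (0, 2, 1): 17 + 19 + 15 = 51
σ = (1, 0, 2): 12 + 12 + 12 = 36
σ = (1, 2, 0): 12 + 19 + 19 = 50
σ = (2, 0, 1): 30 + 12 + 15 = 57
σ = (2, 1, 0): 30 + (-8) + 19 = 41
Optimal value attained by: σ = (0, 1, 2).
Answer: det⊕(G) = 21; verdict: NONSINGULAR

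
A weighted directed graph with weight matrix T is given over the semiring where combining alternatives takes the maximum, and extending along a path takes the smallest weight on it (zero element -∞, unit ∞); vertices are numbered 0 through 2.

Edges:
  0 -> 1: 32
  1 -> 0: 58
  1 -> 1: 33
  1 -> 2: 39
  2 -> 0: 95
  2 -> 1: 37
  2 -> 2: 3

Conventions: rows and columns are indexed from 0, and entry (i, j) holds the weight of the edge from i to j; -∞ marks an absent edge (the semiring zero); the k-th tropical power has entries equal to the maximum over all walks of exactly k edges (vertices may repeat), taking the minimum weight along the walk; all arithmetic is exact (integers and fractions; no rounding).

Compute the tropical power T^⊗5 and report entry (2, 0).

T^⊗2:
  [32, 32, 32]
  [39, 37, 33]
  [37, 33, 37]
T^⊗3:
  [32, 32, 32]
  [37, 33, 37]
  [37, 37, 33]
T^⊗4:
  [32, 32, 32]
  [37, 37, 33]
  [37, 33, 37]
T^⊗5:
  [32, 32, 32]
  [37, 33, 37]
  [37, 37, 33]
Key observation: the optimum is the walk 2->1->2->1->2->0, with weight 37 min 39 min 37 min 39 min 95 = 37.
Optimal value attained by: walk 2->1->2->1->2->0.
Answer: (T^⊗5)[2][0] = 37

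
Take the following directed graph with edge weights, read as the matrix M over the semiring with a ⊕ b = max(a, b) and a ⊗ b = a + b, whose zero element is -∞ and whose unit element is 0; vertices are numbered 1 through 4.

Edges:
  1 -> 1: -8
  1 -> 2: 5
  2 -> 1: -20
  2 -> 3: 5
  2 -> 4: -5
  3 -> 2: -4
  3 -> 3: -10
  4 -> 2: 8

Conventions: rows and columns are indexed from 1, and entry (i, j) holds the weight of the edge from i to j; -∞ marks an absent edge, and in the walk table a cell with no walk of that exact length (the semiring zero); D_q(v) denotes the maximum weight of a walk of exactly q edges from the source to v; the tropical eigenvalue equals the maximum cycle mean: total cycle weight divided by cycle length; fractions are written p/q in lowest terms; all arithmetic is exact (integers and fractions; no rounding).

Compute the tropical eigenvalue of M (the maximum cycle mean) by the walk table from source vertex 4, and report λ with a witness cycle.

q=0: [-∞, -∞, -∞, 0]
q=1: [-∞, 8, -∞, -∞]
q=2: [-12, -∞, 13, 3]
q=3: [-20, 11, 3, -∞]
q=4: [-9, -1, 16, 6]
Optimal cycle mean attained by: cycle 2->4->2, total (-5) + 8, length 2.
Answer: λ = 3/2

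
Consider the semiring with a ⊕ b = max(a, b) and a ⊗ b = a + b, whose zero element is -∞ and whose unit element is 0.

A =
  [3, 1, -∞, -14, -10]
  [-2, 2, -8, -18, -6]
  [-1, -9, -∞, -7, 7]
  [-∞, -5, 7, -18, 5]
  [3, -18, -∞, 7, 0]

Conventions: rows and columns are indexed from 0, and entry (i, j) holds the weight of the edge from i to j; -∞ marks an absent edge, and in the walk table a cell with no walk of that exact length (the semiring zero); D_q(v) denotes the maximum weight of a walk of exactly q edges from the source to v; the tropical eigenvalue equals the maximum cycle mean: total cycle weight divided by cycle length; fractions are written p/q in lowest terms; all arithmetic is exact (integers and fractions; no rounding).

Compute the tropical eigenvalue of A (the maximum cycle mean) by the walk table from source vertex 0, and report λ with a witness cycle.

q=0: [0, -∞, -∞, -∞, -∞]
q=1: [3, 1, -∞, -14, -10]
q=2: [6, 4, -7, -3, -5]
q=3: [9, 7, 4, 2, 2]
q=4: [12, 10, 9, 9, 11]
q=5: [15, 13, 16, 18, 16]
Optimal cycle mean attained by: cycle 2->4->3->2, total 7 + 7 + 7, length 3.
Answer: λ = 7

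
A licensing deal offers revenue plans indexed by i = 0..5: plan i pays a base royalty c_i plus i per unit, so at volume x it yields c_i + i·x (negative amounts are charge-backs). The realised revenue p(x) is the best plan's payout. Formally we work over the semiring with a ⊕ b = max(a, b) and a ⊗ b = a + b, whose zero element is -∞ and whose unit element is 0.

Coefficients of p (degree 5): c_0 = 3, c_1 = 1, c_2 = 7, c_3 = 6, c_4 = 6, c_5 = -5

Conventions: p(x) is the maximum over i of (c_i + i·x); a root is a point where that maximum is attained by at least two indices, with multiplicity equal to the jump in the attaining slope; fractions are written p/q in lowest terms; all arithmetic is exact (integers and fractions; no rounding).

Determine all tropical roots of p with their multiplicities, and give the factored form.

hull edge (i=0, c=3) to (i=2, c=7): slope 2, span 2
hull edge (i=2, c=7) to (i=4, c=6): slope -1/2, span 2
hull edge (i=4, c=6) to (i=5, c=-5): slope -11, span 1
Factored form: p(x) = -5 ⊗ (x ⊕ (-2)) ⊗ (x ⊕ (-2)) ⊗ (x ⊕ 1/2) ⊗ (x ⊕ 1/2) ⊗ (x ⊕ 11)
Answer: roots = -2 (mult 2), 1/2 (mult 2), 11 (mult 1)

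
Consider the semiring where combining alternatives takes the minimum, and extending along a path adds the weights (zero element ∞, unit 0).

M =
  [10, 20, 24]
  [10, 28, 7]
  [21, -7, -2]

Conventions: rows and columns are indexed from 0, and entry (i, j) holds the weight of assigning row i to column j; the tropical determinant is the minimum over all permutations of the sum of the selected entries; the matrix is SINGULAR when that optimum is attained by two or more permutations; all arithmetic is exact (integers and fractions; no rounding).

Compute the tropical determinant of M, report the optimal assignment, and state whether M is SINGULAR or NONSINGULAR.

σ = (0, 1, 2): 10 + 28 + (-2) = 36
σ = (0, 2, 1): 10 + 7 + (-7) = 10
σ = (1, 0, 2): 20 + 10 + (-2) = 28
σ = (1, 2, 0): 20 + 7 + 21 = 48
σ = (2, 0, 1): 24 + 10 + (-7) = 27
σ = (2, 1, 0): 24 + 28 + 21 = 73
Optimal value attained by: σ = (0, 2, 1).
Answer: det⊕(M) = 10; verdict: NONSINGULAR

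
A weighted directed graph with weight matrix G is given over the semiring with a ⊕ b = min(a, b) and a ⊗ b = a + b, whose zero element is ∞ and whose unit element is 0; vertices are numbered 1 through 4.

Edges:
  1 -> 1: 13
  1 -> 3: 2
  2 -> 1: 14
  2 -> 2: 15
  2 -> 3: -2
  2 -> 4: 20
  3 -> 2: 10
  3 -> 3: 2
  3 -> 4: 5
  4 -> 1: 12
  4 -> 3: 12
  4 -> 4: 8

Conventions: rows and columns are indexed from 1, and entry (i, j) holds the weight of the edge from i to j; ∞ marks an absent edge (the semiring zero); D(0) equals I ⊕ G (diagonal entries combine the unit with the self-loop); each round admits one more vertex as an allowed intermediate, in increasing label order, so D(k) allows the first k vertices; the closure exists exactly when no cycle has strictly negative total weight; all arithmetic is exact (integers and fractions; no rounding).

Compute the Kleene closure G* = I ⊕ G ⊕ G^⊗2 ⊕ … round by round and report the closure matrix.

D(0):
  [0, ∞, 2, ∞]
  [14, 0, -2, 20]
  [∞, 10, 0, 5]
  [12, ∞, 12, 0]
D(1):
  [0, ∞, 2, ∞]
  [14, 0, -2, 20]
  [∞, 10, 0, 5]
  [12, ∞, 12, 0]
D(2):
  [0, ∞, 2, ∞]
  [14, 0, -2, 20]
  [24, 10, 0, 5]
  [12, ∞, 12, 0]
D(3):
  [0, 12, 2, 7]
  [14, 0, -2, 3]
  [24, 10, 0, 5]
  [12, 22, 12, 0]
D(4):
  [0, 12, 2, 7]
  [14, 0, -2, 3]
  [17, 10, 0, 5]
  [12, 22, 12, 0]
Answer: G* = [[0, 12, 2, 7], [14, 0, -2, 3], [17, 10, 0, 5], [12, 22, 12, 0]]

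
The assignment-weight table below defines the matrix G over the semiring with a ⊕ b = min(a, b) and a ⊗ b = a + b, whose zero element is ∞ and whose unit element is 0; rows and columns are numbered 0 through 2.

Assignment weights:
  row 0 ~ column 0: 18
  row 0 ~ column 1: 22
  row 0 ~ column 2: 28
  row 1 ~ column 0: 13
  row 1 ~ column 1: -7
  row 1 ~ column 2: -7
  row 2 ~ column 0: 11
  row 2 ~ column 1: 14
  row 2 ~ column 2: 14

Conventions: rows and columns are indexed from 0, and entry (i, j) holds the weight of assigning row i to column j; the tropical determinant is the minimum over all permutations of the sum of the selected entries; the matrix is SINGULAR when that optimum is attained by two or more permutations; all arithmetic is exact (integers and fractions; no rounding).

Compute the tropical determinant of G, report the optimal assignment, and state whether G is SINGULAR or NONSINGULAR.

σ = (0, 1, 2): 18 + (-7) + 14 = 25
σ = (0, 2, 1): 18 + (-7) + 14 = 25
σ = (1, 0, 2): 22 + 13 + 14 = 49
σ = (1, 2, 0): 22 + (-7) + 11 = 26
σ = (2, 0, 1): 28 + 13 + 14 = 55
σ = (2, 1, 0): 28 + (-7) + 11 = 32
Optimal value attained by: σ = (0, 1, 2).
Answer: det⊕(G) = 25; verdict: SINGULAR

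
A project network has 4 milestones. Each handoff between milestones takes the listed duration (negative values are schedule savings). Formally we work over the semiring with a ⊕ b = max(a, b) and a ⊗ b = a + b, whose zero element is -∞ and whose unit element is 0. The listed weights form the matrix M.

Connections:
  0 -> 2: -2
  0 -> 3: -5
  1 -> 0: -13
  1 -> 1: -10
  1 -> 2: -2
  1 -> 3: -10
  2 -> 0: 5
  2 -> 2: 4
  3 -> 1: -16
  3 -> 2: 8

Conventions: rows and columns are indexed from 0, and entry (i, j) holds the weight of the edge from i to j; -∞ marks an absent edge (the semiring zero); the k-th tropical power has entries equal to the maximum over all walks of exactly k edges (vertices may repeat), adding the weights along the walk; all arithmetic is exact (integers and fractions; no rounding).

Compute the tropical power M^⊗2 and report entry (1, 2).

M^⊗2:
  [3, -21, 3, -∞]
  [3, -20, 2, -18]
  [9, -∞, 8, 0]
  [13, -26, 12, -26]
Key observation: the optimum is the walk 1->2->2, with weight (-2) + 4 = 2.
Optimal value attained by: walk 1->2->2.
Answer: (M^⊗2)[1][2] = 2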